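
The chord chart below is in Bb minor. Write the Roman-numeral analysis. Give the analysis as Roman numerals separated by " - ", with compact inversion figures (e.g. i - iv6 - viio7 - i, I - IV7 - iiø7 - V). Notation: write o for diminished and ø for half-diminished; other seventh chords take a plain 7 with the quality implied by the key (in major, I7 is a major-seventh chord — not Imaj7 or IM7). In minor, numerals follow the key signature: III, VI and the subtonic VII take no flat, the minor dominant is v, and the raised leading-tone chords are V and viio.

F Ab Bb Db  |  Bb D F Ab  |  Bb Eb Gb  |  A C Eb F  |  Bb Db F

i43 - V7/iv - iv64 - V65 - i

F-Ab-Bb-Db has root Bb, degree 1 in Bb minor, so i43.
Bb-D-F-Ab: a dominant seventh chord on Bb, the applied dominant of iv → V7/iv.
Bb-Eb-Gb: root Eb is the subdominant; minor triad there is iv64.
A-C-Eb-F: root F is the dominant; dominant seventh chord there is V65.
Bb-Db-F: root Bb is the tonic; minor triad there is i.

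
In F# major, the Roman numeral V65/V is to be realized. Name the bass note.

The applied chord V65/V is rooted on G#: G#-B#-D#-F#.
The figure 65 means first inversion — the third is in the bass.

B#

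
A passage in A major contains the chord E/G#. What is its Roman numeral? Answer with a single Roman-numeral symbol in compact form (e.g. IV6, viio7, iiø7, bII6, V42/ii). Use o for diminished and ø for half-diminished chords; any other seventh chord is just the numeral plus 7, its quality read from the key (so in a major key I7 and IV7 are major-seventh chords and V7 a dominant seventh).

V6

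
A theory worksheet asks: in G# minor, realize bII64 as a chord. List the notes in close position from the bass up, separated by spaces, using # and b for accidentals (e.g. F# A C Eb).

E A C#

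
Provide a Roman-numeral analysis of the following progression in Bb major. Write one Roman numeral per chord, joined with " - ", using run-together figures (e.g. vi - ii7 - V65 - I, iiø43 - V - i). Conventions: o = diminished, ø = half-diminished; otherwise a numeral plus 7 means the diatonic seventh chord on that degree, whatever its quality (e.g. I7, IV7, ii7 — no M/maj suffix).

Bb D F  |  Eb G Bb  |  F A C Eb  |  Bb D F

I - IV - V7 - I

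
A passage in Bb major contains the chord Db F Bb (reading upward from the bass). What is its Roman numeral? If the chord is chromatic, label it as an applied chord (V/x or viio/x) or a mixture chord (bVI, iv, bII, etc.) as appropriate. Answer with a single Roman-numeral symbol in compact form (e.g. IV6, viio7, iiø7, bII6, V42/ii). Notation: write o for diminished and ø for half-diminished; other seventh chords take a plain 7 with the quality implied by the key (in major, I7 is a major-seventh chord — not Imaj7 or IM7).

The pitches Bb-Db-F form a minor triad rooted on Bb.
Bb is the first degree of Bb major. This is the minor tonic, borrowed from the parallel minor.
With Db in the bass the chord is in first inversion, so the figured bass is 6.

i6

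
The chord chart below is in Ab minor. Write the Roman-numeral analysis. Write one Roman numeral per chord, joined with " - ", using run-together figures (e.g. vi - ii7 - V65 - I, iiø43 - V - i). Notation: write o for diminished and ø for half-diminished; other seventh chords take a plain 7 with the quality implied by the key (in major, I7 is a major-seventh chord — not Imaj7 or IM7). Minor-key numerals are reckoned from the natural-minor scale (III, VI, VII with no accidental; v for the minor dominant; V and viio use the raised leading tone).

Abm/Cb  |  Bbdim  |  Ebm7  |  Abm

i6 - iio - v7 - i

Abm/Cb: minor triad on Ab = scale degree 1 → i6.
Bbdim has root Bb, degree 2 in Ab minor, so iio.
Ebm7: root Eb is the dominant; minor seventh chord there is v7.
Abm: root Ab is the tonic; minor triad there is i.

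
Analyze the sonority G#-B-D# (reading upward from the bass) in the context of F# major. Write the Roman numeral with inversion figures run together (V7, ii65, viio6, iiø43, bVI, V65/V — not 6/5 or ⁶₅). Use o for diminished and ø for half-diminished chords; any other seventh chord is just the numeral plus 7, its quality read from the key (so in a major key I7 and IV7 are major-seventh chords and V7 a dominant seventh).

ii

The pitches G#-B-D# form a minor triad rooted on G#.
G# is scale degree 2 in F# major, and a minor triad on that degree is written ii.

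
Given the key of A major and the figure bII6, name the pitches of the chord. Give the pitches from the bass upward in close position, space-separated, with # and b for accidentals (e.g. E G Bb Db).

D F Bb

bII6 is the Neapolitan sixth — a major triad on the lowered second degree, here in its customary first inversion. In A major that root is Bb.
So the chord is Bb-D-F, a major triad.
With the 6 figure the chord is in first inversion; from the bass D upward in close position it reads D-F-Bb.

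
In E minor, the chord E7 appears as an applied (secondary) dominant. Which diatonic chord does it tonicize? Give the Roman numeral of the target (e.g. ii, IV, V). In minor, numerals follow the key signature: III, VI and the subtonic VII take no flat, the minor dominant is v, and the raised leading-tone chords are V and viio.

The chord is a dominant seventh chord on E.
A dominant resolves down a perfect fifth: E → A. In E minor, A is scale degree 4, i.e. iv.

iv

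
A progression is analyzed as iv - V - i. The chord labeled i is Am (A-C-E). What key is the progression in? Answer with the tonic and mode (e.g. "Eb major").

The chord Am is a minor triad rooted on A; its label is i.
If A is scale degree 1 and the mode makes that degree carry a minor triad, the tonic is A and the mode is minor.

A minor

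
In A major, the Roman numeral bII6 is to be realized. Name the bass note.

bII in A major has root Bb; the chord is Bb-D-F.
The figure 6 means first inversion — the third is in the bass.

D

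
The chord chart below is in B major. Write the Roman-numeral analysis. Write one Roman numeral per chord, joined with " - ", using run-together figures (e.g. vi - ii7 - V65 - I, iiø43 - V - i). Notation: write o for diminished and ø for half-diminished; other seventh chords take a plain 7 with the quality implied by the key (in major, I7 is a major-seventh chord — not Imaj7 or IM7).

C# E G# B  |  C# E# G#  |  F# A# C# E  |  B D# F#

ii7 - V/V - V7 - I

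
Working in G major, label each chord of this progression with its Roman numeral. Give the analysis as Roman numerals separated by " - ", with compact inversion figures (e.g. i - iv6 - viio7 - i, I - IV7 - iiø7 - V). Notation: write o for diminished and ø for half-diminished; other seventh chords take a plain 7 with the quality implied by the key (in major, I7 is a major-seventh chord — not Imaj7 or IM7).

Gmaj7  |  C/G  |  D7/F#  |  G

Gmaj7 has root G, degree 1 in G major, so I7.
C/G has root C, degree 4 in G major, so IV64.
D7/F#: dominant seventh chord on D = scale degree 5 → V65.
G has root G, degree 1 in G major, so I.

I7 - IV64 - V65 - I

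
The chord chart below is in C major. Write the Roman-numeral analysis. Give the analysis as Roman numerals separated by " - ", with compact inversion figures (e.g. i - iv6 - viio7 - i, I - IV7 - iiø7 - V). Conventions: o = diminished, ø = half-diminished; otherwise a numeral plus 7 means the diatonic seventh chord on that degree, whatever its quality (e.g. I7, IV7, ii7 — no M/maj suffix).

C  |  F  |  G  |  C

C: root C is the tonic; major triad there is I.
F: root F is the subdominant; major triad there is IV.
G has root G, degree 5 in C major, so V.
C has root C, degree 1 in C major, so I.

I - IV - V - I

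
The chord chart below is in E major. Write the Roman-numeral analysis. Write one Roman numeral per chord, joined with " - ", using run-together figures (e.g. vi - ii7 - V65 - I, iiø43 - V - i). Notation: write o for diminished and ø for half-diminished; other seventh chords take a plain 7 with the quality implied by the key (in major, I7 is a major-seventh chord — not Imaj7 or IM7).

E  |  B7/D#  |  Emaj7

E: root E is the tonic; major triad there is I.
B7/D#: root B is the dominant; dominant seventh chord there is V65.
Emaj7: major seventh chord on E = scale degree 1 → I7.

I - V65 - I7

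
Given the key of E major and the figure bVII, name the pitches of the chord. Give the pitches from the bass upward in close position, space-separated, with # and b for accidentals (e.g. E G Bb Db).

D F# A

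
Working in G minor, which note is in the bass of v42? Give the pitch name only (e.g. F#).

C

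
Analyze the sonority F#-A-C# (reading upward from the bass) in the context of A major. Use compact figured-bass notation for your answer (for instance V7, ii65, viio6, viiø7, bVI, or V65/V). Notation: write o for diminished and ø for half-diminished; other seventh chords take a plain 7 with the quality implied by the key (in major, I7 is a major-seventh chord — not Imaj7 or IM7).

Stacked in thirds the chord is F#-A-C#: a minor triad on F#.
In A major, F# is the submediant; the diatonic minor triad there is vi.

vi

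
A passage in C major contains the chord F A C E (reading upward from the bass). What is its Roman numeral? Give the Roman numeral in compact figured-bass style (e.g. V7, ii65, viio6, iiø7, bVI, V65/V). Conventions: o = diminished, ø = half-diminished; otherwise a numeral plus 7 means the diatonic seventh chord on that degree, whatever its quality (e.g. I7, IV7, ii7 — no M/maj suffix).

Stacked in thirds the chord is F-A-C-E: a major seventh chord on F.
In C major, F is the subdominant; the diatonic major seventh chord there is IV7.

IV7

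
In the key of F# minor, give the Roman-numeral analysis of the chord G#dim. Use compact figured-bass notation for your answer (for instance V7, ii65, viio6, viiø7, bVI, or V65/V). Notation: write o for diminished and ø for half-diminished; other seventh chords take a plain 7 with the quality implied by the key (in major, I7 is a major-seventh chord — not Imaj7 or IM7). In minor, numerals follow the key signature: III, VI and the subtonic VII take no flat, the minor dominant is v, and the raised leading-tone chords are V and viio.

iio

Stacked in thirds the chord is G#-B-D: a diminished triad on G#.
In F# minor, G# is the supertonic; the diatonic diminished triad there is iio.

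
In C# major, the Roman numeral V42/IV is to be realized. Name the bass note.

The applied chord V42/IV is rooted on C#: C#-E#-G#-B.
The figure 42 means third inversion — the seventh is in the bass.

B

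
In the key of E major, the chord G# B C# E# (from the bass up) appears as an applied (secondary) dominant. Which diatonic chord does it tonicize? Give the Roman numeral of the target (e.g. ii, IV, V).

ii

The chord is a dominant seventh chord on C#.
A dominant resolves down a perfect fifth: C# → F#. In E major, F# is scale degree 2, i.e. ii.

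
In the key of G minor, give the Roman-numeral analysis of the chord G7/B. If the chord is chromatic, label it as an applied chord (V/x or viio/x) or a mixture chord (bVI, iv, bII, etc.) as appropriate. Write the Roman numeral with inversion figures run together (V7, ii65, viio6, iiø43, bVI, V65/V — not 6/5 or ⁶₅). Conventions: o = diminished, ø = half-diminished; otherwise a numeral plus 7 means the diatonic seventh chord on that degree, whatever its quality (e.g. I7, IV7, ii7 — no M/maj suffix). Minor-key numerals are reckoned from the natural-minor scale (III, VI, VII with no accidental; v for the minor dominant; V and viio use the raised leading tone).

Stacked in thirds the chord is G-B-D-F: a dominant seventh chord on G.
G is not a diatonic chord root with this quality in G minor, but it lies a perfect fifth above C (iv), so the chord functions as an applied dominant of iv.
With B in the bass the chord is in first inversion, so the figured bass is 65.

V65/iv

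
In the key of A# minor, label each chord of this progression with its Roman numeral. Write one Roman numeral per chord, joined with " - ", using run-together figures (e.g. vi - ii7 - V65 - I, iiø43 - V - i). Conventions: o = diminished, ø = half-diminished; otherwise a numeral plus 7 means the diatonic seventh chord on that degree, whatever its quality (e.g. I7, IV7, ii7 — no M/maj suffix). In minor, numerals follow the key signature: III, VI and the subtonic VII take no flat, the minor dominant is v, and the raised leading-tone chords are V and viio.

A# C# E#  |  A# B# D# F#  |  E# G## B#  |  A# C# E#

i - iiø42 - V - i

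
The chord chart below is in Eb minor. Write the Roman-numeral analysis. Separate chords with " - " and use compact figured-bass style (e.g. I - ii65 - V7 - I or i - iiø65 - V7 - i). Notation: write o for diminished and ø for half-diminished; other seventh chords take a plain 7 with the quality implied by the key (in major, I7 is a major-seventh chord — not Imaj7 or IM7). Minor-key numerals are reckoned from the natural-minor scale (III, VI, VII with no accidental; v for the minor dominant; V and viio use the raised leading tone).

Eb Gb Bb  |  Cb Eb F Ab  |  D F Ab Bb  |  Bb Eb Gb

Eb-Gb-Bb: root Eb is the tonic; minor triad there is i.
Cb-Eb-F-Ab: half-diminished seventh chord on F = scale degree 2 → iiø43.
D-F-Ab-Bb: root Bb is the dominant; dominant seventh chord there is V65.
Bb-Eb-Gb: root Eb is the tonic; minor triad there is i64.

i - iiø43 - V65 - i64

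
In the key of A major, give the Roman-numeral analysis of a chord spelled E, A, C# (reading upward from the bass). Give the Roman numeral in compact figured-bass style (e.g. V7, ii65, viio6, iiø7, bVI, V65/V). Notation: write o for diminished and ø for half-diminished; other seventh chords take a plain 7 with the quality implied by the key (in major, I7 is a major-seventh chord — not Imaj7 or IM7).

The pitches A-C#-E form a major triad rooted on A.
A is scale degree 1 in A major, and a major triad on that degree is written I.
With E in the bass the chord is in second inversion, so the figured bass is 64.

I64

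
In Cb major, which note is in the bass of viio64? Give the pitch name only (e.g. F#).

viio in Cb major has root Bb; the chord is Bb-Db-Fb.
The figure 64 means second inversion — the fifth is in the bass.

Fb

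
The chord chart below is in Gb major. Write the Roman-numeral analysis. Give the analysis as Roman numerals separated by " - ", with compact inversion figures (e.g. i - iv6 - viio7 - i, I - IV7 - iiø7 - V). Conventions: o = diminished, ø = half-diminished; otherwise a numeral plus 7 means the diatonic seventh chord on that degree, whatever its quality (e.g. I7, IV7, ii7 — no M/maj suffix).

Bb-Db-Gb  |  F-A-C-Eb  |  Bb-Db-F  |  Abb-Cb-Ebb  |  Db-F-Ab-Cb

I6 - V7/iii - iii - bII - V7

Bb-Db-Gb has root Gb, degree 1 in Gb major, so I6.
F-A-C-Eb: chromatic; F is V of iii, so V7/iii.
Bb-Db-F has root Bb, degree 3 in Gb major, so iii.
Abb-Cb-Ebb: Abb with this quality isn't in the key; a major triad on b2 is the Neapolitan chord, bII.
Db-F-Ab-Cb has root Db, degree 5 in Gb major, so V7.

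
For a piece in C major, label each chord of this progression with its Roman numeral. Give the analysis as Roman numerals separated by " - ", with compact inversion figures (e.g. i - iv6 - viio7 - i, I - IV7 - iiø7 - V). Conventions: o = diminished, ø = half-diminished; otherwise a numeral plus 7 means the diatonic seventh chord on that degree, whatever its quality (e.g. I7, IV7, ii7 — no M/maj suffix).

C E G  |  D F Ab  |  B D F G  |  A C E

I - iio - V65 - vi

C-E-G: root C is the tonic; major triad there is I.
D-F-Ab: diminished triad on D — chromatic; iio (borrowed from the parallel minor).
B-D-F-G has root G, degree 5 in C major, so V65.
A-C-E: root A is the submediant; minor triad there is vi.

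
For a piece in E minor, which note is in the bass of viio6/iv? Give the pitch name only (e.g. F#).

The applied chord viio6/iv is rooted on G#: G#-B-D.
The figure 6 means first inversion — the third is in the bass.

B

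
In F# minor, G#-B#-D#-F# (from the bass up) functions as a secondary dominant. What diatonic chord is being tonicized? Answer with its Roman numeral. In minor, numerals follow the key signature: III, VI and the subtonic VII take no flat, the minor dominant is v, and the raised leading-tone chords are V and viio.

V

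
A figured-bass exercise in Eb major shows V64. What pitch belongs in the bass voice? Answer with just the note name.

V in Eb major has root Bb; the chord is Bb-D-F.
The figure 64 means second inversion — the fifth is in the bass.

F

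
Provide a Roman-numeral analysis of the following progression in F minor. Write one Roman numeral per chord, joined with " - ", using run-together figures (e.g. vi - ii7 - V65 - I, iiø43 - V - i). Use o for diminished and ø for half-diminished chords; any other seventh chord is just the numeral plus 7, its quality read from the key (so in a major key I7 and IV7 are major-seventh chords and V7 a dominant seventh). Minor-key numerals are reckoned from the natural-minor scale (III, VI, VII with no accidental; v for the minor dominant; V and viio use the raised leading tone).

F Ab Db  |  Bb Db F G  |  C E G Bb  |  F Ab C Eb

VI6 - iiø65 - V7 - i7

F-Ab-Db has root Db, degree 6 in F minor, so VI6.
Bb-Db-F-G has root G, degree 2 in F minor, so iiø65.
C-E-G-Bb: dominant seventh chord on C = scale degree 5 → V7.
F-Ab-C-Eb: minor seventh chord on F = scale degree 1 → i7.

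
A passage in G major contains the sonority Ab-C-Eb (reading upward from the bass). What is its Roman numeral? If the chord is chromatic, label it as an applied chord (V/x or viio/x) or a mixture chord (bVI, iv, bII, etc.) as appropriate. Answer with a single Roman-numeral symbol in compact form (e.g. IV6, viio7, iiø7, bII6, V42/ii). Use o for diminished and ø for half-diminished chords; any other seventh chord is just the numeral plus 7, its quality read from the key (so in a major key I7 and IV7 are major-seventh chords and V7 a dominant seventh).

Stacked in thirds the chord is Ab-C-Eb: a major triad on Ab.
Ab is the lowered second degree of G major (diatonic 2 would be A). This is the Neapolitan chord — a major triad on the lowered second degree.

bII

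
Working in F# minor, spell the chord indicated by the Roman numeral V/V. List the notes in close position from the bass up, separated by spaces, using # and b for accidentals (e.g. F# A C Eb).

V/V is a secondary dominant — the dominant triad of V. V in F# minor is C#, so the applied chord's root is G#, a perfect fifth above.
Building a major triad on G# gives G#-B#-D#.

G# B# D#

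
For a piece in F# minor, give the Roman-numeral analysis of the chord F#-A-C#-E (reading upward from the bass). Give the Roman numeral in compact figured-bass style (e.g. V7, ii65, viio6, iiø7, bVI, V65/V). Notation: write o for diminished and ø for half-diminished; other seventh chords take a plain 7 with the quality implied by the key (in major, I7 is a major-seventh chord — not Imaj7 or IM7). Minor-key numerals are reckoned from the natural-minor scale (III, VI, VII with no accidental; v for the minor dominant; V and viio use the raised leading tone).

Stacked in thirds the chord is F#-A-C#-E: a minor seventh chord on F#.
F# is scale degree 1 in F# minor, and a minor seventh chord on that degree is written i7.

i7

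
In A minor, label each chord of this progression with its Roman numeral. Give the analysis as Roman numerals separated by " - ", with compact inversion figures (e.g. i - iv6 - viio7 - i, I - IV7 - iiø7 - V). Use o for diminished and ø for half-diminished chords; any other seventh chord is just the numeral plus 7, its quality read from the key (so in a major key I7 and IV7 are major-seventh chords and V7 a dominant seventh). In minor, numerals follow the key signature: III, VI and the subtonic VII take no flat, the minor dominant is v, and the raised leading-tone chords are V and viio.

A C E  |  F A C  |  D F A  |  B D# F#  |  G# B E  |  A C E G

i - VI - iv - V/V - V6 - i7

A-C-E has root A, degree 1 in A minor, so i.
F-A-C: root F is the submediant; major triad there is VI.
D-F-A: root D is the subdominant; minor triad there is iv.
B-D#-F# is the secondary dominant of V (major triad on B): V/V.
G#-B-E: root E is the dominant; major triad there is V6.
A-C-E-G: minor seventh chord on A = scale degree 1 → i7.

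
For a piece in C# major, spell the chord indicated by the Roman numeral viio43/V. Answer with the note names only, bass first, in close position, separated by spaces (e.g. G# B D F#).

C# E F## A#

viio43/V is a secondary leading-tone chord. The target V is G# in C# major; the applied chord is rooted a semitone below, on F##.
Building a fully diminished seventh chord on F## gives F##-A#-C#-E.
With the 43 figure the chord is in second inversion; from the bass C# upward in close position it reads C#-E-F##-A#.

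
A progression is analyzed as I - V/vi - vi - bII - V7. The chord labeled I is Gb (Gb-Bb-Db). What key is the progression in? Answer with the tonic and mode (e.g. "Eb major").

Gb major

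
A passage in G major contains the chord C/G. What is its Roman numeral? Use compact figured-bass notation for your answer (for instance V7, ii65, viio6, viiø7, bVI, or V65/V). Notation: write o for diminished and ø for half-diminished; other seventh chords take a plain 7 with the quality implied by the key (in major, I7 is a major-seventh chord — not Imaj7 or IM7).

Stacked in thirds the chord is C-E-G: a major triad on C.
C is scale degree 4 in G major, and a major triad on that degree is written IV.
With G in the bass the chord is in second inversion, so the figured bass is 64.

IV64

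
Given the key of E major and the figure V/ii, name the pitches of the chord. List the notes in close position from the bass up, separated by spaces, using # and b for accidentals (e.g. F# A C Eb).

C# E# G#

The slash means an applied dominant: we want the dominant of ii. In E major, ii is F# minor, and its dominant is built on C#.
Building a major triad on C# gives C#-E#-G#.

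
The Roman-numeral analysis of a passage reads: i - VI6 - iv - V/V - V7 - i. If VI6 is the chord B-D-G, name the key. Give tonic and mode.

B minor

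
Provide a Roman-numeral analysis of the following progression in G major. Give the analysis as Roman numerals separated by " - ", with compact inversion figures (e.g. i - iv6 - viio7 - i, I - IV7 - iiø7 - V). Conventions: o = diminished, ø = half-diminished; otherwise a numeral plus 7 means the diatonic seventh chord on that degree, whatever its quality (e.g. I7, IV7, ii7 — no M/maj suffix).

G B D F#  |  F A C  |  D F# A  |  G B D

I7 - bVII - V - I

G-B-D-F# has root G, degree 1 in G major, so I7.
F-A-C is non-diatonic — bVII, a mixture chord from G minor.
D-F#-A: major triad on D = scale degree 5 → V.
G-B-D: major triad on G = scale degree 1 → I.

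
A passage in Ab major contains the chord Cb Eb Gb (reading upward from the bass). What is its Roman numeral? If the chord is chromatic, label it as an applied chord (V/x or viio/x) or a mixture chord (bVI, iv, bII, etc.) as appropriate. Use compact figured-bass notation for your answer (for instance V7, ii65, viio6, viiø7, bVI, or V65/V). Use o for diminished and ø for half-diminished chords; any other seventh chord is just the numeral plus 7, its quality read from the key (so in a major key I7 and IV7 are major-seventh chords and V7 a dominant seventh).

bIII

Stacked in thirds the chord is Cb-Eb-Gb: a major triad on Cb.
Cb is the lowered third degree of Ab major (diatonic 3 would be C). This is a major triad on the lowered third degree, borrowed from the parallel minor.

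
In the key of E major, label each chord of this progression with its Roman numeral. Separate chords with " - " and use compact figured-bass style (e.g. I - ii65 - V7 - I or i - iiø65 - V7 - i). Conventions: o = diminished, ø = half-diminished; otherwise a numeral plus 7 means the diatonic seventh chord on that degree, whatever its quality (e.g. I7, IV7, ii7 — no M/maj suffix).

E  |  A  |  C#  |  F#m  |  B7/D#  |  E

E: root E is the tonic; major triad there is I.
A: major triad on A = scale degree 4 → IV.
C#: chromatic; C# is V of ii, so V/ii.
F#m: minor triad on F# = scale degree 2 → ii.
B7/D#: dominant seventh chord on B = scale degree 5 → V65.
E has root E, degree 1 in E major, so I.

I - IV - V/ii - ii - V65 - I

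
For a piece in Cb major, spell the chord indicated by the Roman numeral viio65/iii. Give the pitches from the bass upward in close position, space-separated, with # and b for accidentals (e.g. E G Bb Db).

F Ab Cb D

The slash marks an applied leading-tone chord: viio of iii. In Cb major, iii is Eb, so the leading tone to it is D, a half step below.
Building a fully diminished seventh chord on D gives D-F-Ab-Cb.
The figured bass 65 indicates first inversion, placing the third (F) in the bass: F-Ab-Cb-D.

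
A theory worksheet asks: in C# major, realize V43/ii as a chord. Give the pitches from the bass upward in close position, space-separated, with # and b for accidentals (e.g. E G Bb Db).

E# G# A# C##

The slash means an applied dominant: we want the dominant of ii. In C# major, ii is D# minor, and its dominant is built on A#.
Building a dominant seventh chord on A# gives A#-C##-E#-G#.
The figured bass 43 indicates second inversion, placing the fifth (E#) in the bass: E#-G#-A#-C##.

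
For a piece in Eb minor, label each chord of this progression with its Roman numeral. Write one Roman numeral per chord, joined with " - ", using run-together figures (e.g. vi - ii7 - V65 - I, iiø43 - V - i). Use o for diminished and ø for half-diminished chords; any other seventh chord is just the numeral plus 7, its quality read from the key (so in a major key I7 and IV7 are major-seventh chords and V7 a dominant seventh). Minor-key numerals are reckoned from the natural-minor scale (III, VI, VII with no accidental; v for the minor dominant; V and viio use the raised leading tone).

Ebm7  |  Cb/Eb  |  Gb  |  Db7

i7 - VI6 - III - VII7

Ebm7: minor seventh chord on Eb = scale degree 1 → i7.
Cb/Eb: major triad on Cb = scale degree 6 → VI6.
Gb: major triad on Gb = scale degree 3 → III.
Db7: dominant seventh chord on Db = scale degree 7 → VII7.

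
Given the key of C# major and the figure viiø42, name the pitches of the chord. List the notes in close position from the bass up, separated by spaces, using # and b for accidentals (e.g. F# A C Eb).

A# B# D# F#

The numeral's case and figure indicate a half-diminished seventh chord. In C# major its root, the leading tone, is B#.
Stacking thirds from B# gives B#-D#-F#-A#.
With the 42 figure the chord is in third inversion; from the bass A# upward in close position it reads A#-B#-D#-F#.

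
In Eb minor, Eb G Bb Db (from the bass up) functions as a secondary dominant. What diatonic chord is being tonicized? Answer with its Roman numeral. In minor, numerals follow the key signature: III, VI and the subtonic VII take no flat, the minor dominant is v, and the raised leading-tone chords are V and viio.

iv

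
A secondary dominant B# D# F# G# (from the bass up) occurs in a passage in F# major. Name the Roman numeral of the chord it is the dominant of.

V

The chord is a dominant seventh chord on G#.
A dominant resolves down a perfect fifth: G# → C#. In F# major, C# is scale degree 5, i.e. V.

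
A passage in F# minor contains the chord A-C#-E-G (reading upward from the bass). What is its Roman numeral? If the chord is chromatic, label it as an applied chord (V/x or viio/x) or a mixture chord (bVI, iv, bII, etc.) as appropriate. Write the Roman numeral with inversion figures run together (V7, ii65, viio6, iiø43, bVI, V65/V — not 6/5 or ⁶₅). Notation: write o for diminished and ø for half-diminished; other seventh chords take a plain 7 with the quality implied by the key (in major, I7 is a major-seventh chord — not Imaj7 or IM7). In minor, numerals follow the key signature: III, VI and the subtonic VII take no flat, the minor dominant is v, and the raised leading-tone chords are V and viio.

V7/VI

Stacked in thirds the chord is A-C#-E-G: a dominant seventh chord on A.
A is not a diatonic chord root with this quality in F# minor, but it lies a perfect fifth above D (VI), so the chord functions as an applied dominant of VI.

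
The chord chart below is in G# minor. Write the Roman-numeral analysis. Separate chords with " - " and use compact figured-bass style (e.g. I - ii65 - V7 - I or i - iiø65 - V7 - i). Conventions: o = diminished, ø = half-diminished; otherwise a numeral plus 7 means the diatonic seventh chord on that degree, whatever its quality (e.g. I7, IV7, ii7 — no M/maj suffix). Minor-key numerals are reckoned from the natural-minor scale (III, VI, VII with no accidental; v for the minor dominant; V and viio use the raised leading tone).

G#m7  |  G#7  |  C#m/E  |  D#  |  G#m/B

i7 - V7/iv - iv6 - V - i6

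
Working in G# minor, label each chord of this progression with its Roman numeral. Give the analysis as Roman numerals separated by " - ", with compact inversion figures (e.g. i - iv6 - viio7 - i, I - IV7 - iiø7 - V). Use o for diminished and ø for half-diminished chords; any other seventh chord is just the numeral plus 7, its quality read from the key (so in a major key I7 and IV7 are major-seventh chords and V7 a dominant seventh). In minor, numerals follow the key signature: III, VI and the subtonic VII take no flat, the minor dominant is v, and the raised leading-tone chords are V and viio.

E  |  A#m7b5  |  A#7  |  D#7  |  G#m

VI - iiø7 - V7/V - V7 - i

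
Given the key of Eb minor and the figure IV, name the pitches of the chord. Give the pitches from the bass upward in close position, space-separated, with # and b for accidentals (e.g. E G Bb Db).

IV is the major subdominant, borrowed from the parallel major. In Eb minor that root is Ab.
So the chord is Ab-C-Eb, a major triad.

Ab C Eb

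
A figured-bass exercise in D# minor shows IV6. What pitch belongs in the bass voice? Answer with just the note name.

IV in D# minor has root G#; the chord is G#-B#-D#.
The figure 6 means first inversion — the third is in the bass.

B#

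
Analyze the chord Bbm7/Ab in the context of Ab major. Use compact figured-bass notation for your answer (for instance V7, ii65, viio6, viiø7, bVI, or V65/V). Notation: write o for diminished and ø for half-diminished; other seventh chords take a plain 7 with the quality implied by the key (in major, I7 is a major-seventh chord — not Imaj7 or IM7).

ii42

Stacked in thirds the chord is Bb-Db-F-Ab: a minor seventh chord on Bb.
In Ab major, Bb is the supertonic; the diatonic minor seventh chord there is ii7.
With Ab in the bass the chord is in third inversion, so the figured bass is 42.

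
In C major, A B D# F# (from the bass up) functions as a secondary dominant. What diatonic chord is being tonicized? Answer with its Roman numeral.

The chord is a dominant seventh chord on B.
A dominant resolves down a perfect fifth: B → E. In C major, E is scale degree 3, i.e. iii.

iii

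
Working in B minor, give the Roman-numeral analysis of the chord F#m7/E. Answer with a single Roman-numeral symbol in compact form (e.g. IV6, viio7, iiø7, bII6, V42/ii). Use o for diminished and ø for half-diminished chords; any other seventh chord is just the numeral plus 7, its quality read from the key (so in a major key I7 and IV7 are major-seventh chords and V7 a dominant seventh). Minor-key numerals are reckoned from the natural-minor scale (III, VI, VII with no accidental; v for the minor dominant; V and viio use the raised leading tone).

v42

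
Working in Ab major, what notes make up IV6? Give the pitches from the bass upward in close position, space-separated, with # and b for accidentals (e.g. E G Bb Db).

In Ab major, the subdominant is Db, and the diatonic chord built there is a major triad.
Stacking thirds from Db gives Db-F-Ab.
The figured bass 6 indicates first inversion, placing the third (F) in the bass: F-Ab-Db.

F Ab Db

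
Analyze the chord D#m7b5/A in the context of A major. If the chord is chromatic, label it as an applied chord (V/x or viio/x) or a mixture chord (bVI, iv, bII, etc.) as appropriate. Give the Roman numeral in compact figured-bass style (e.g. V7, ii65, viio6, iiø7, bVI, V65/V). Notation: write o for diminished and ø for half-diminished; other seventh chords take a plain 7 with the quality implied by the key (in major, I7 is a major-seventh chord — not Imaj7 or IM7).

viiø43/V

The pitches D#-F#-A-C# form a half-diminished seventh chord rooted on D#.
D# sits a half step below E (V in A major); a diminished chord there is the applied leading-tone chord of V.
With A in the bass the chord is in second inversion, so the figured bass is 43.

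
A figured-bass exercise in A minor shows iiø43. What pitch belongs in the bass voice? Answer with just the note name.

F

iiø in A minor has root B; the chord is B-D-F-A.
The figure 43 means second inversion — the fifth is in the bass.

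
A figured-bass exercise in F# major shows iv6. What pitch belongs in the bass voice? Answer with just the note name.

D

iv in F# major has root B; the chord is B-D-F#.
The figure 6 means first inversion — the third is in the bass.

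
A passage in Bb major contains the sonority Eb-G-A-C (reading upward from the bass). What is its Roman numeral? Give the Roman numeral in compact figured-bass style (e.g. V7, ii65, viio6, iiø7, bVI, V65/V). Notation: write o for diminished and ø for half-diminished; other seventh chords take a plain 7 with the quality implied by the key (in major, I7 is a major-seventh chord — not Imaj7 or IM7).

viiø43

Stacked in thirds the chord is A-C-Eb-G: a half-diminished seventh chord on A.
A is scale degree 7 in Bb major, and a half-diminished seventh chord on that degree is written viiø7.
With Eb in the bass the chord is in second inversion, so the figured bass is 43.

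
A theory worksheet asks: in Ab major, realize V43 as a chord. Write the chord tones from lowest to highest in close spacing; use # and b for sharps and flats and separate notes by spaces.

Bb Db Eb G

The numeral's case and figure indicate a dominant seventh chord. In Ab major its root, the fifth degree, is Eb.
That chord is spelled Eb-G-Bb-Db.
The figured bass 43 indicates second inversion, placing the fifth (Bb) in the bass: Bb-Db-Eb-G.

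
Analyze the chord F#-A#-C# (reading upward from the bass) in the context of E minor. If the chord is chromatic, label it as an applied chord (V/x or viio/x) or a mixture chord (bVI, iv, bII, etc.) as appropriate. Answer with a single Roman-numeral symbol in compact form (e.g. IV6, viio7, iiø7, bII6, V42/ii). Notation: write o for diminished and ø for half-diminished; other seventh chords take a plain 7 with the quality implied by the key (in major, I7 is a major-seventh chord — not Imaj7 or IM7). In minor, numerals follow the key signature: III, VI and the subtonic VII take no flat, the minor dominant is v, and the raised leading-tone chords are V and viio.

V/V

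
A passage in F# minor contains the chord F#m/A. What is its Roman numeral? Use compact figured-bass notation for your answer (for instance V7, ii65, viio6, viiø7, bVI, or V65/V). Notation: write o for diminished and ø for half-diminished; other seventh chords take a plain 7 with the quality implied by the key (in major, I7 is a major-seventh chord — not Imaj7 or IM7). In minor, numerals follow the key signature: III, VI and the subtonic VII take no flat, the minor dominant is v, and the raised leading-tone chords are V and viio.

i6

Stacked in thirds the chord is F#-A-C#: a minor triad on F#.
F# is scale degree 1 in F# minor, and a minor triad on that degree is written i.
With A in the bass the chord is in first inversion, so the figured bass is 6.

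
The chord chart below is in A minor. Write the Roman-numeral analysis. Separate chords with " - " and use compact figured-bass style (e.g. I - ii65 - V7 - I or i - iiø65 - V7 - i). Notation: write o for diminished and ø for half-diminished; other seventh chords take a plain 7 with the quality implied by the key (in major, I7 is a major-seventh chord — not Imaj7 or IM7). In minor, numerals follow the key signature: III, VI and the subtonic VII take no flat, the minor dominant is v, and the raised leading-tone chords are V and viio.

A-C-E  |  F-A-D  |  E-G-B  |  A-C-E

i - iv6 - v - i

A-C-E: root A is the tonic; minor triad there is i.
F-A-D has root D, degree 4 in A minor, so iv6.
E-G-B: minor triad on E = scale degree 5 → v.
A-C-E: minor triad on A = scale degree 1 → i.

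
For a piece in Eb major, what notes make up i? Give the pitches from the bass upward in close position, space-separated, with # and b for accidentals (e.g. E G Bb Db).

i is the minor tonic, borrowed from the parallel minor. In Eb major that root is Eb.
So the chord is Eb-Gb-Bb, a minor triad.

Eb Gb Bb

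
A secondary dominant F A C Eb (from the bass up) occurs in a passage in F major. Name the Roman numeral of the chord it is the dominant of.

IV

The chord is a dominant seventh chord on F.
A dominant resolves down a perfect fifth: F → Bb. In F major, Bb is scale degree 4, i.e. IV.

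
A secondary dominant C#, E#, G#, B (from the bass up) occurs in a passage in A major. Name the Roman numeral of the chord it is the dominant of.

The chord is a dominant seventh chord on C#.
A dominant resolves down a perfect fifth: C# → F#. In A major, F# is scale degree 6, i.e. vi.

vi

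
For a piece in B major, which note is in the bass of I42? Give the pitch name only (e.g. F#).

A#

I in B major has root B; the chord is B-D#-F#-A#.
The figure 42 means third inversion — the seventh is in the bass.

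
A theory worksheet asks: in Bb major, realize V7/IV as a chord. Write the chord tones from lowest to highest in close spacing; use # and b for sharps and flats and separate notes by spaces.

Bb D F Ab

V7/IV is a secondary dominant — the dominant seventh of IV. IV in Bb major is Eb, so the applied chord's root is Bb, a perfect fifth above.
Building a dominant seventh chord on Bb gives Bb-D-F-Ab.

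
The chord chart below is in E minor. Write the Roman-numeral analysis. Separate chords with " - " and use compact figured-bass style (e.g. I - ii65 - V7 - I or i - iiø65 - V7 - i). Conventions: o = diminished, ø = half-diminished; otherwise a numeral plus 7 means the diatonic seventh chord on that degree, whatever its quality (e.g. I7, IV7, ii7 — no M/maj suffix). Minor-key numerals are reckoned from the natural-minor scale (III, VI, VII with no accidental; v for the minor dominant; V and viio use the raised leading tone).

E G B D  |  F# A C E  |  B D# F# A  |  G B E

i7 - iiø7 - V7 - i6

E-G-B-D: root E is the tonic; minor seventh chord there is i7.
F#-A-C-E: root F# is the supertonic; half-diminished seventh chord there is iiø7.
B-D#-F#-A has root B, degree 5 in E minor, so V7.
G-B-E: root E is the tonic; minor triad there is i6.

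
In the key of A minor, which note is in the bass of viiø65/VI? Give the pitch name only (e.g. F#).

G

The applied chord viiø65/VI is rooted on E: E-G-Bb-D.
The figure 65 means first inversion — the third is in the bass.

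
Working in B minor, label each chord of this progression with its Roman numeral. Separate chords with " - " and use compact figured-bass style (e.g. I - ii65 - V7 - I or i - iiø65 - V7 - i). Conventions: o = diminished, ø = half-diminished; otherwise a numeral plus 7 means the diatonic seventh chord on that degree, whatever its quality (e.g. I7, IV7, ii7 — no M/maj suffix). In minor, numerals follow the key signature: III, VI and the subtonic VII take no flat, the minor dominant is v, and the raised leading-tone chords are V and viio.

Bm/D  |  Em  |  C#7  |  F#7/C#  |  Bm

i6 - iv - V7/V - V43 - i

Bm/D: root B is the tonic; minor triad there is i6.
Em: minor triad on E = scale degree 4 → iv.
C#7 is the secondary dominant of V (dominant seventh chord on C#): V7/V.
F#7/C#: root F# is the dominant; dominant seventh chord there is V43.
Bm: minor triad on B = scale degree 1 → i.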